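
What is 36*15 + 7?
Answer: 547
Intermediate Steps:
36*15 + 7 = 540 + 7 = 547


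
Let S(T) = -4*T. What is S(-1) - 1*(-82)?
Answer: 86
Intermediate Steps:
S(-1) - 1*(-82) = -4*(-1) - 1*(-82) = 4 + 82 = 86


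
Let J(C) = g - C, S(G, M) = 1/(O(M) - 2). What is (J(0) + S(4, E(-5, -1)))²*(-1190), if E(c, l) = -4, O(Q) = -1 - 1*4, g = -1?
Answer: -10880/7 ≈ -1554.3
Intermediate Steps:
O(Q) = -5 (O(Q) = -1 - 4 = -5)
S(G, M) = -⅐ (S(G, M) = 1/(-5 - 2) = 1/(-7) = -⅐)
J(C) = -1 - C
(J(0) + S(4, E(-5, -1)))²*(-1190) = ((-1 - 1*0) - ⅐)²*(-1190) = ((-1 + 0) - ⅐)²*(-1190) = (-1 - ⅐)²*(-1190) = (-8/7)²*(-1190) = (64/49)*(-1190) = -10880/7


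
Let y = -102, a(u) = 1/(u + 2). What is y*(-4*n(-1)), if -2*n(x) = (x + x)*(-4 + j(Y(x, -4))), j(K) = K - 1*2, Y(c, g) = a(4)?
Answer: -2380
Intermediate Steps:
a(u) = 1/(2 + u)
Y(c, g) = ⅙ (Y(c, g) = 1/(2 + 4) = 1/6 = ⅙)
j(K) = -2 + K (j(K) = K - 2 = -2 + K)
n(x) = 35*x/6 (n(x) = -(x + x)*(-4 + (-2 + ⅙))/2 = -2*x*(-4 - 11/6)/2 = -2*x*(-35)/(2*6) = -(-35)*x/6 = 35*x/6)
y*(-4*n(-1)) = -(-408)*(35/6)*(-1) = -(-408)*(-35)/6 = -102*70/3 = -2380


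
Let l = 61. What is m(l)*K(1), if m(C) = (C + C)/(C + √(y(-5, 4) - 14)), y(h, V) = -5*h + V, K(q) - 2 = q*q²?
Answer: 11163/1853 - 183*√15/1853 ≈ 5.6418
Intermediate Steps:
K(q) = 2 + q³ (K(q) = 2 + q*q² = 2 + q³)
y(h, V) = V - 5*h
m(C) = 2*C/(C + √15) (m(C) = (C + C)/(C + √((4 - 5*(-5)) - 14)) = (2*C)/(C + √((4 + 25) - 14)) = (2*C)/(C + √(29 - 14)) = (2*C)/(C + √15) = 2*C/(C + √15))
m(l)*K(1) = (2*61/(61 + √15))*(2 + 1³) = (122/(61 + √15))*(2 + 1) = (122/(61 + √15))*3 = 366/(61 + √15)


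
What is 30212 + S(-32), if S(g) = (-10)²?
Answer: 30312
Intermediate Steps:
S(g) = 100
30212 + S(-32) = 30212 + 100 = 30312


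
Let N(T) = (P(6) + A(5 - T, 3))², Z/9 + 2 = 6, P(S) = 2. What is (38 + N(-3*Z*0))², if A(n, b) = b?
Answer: 3969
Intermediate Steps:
Z = 36 (Z = -18 + 9*6 = -18 + 54 = 36)
N(T) = 25 (N(T) = (2 + 3)² = 5² = 25)
(38 + N(-3*Z*0))² = (38 + 25)² = 63² = 3969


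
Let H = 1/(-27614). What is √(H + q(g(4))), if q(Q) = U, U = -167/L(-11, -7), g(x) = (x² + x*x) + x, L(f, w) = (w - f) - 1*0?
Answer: I*√31835780197/27614 ≈ 6.4614*I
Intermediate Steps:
L(f, w) = w - f (L(f, w) = (w - f) + 0 = w - f)
g(x) = x + 2*x² (g(x) = (x² + x²) + x = 2*x² + x = x + 2*x²)
U = -167/4 (U = -167/(-7 - 1*(-11)) = -167/(-7 + 11) = -167/4 ≈ -41.750)
q(Q) = -167/4
H = -1/27614 ≈ -3.6213e-5
√(H + q(g(4))) = √(-1/27614 - 167/4) = √(-2305771/55228) = I*√31835780197/27614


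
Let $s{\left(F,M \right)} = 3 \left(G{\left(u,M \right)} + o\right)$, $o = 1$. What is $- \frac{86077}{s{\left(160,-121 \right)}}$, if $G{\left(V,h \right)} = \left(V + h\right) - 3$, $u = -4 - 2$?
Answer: $\frac{86077}{387} \approx 222.42$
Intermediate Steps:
$u = -6$ ($u = -4 - 2 = -6$)
$G{\left(V,h \right)} = -3 + V + h$
$s{\left(F,M \right)} = -24 + 3 M$ ($s{\left(F,M \right)} = 3 \left(\left(-3 - 6 + M\right) + 1\right) = 3 \left(\left(-9 + M\right) + 1\right) = 3 \left(-8 + M\right) = -24 + 3 M$)
$- \frac{86077}{s{\left(160,-121 \right)}} = - \frac{86077}{-24 + 3 \left(-121\right)} = - \frac{86077}{-24 - 363} = - \frac{86077}{-387} = \left(-86077\right) \left(- \frac{1}{387}\right) = \frac{86077}{387}$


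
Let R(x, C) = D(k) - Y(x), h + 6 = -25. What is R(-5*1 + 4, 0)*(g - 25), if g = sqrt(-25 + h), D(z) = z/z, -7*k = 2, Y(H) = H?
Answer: -50 + 4*I*sqrt(14) ≈ -50.0 + 14.967*I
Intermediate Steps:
h = -31 (h = -6 - 25 = -31)
k = -2/7 (k = -1/7*2 = -2/7 ≈ -0.28571)
D(z) = 1
R(x, C) = 1 - x
g = 2*I*sqrt(14) (g = sqrt(-25 - 31) = sqrt(-56) = 2*I*sqrt(14) ≈ 7.4833*I)
R(-5*1 + 4, 0)*(g - 25) = (1 - (-5*1 + 4))*(2*I*sqrt(14) - 25) = (1 - (-5 + 4))*(-25 + 2*I*sqrt(14)) = (1 - 1*(-1))*(-25 + 2*I*sqrt(14)) = (1 + 1)*(-25 + 2*I*sqrt(14)) = 2*(-25 + 2*I*sqrt(14)) = -50 + 4*I*sqrt(14)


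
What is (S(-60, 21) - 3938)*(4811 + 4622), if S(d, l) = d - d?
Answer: -37147154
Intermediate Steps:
S(d, l) = 0
(S(-60, 21) - 3938)*(4811 + 4622) = (0 - 3938)*(4811 + 4622) = -3938*9433 = -37147154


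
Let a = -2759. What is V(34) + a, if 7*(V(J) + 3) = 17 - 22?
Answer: -19339/7 ≈ -2762.7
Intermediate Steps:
V(J) = -26/7 (V(J) = -3 + (17 - 22)/7 = -3 + (⅐)*(-5) = -3 - 5/7 = -26/7)
V(34) + a = -26/7 - 2759 = -19339/7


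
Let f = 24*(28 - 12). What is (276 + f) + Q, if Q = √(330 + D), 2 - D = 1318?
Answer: 660 + I*√986 ≈ 660.0 + 31.401*I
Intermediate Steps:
D = -1316 (D = 2 - 1*1318 = 2 - 1318 = -1316)
Q = I*√986 (Q = √(330 - 1316) = √(-986) = I*√986 ≈ 31.401*I)
f = 384 (f = 24*16 = 384)
(276 + f) + Q = (276 + 384) + I*√986 = 660 + I*√986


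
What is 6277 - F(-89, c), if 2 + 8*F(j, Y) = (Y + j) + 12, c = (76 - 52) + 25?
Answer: 25123/4 ≈ 6280.8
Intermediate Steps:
c = 49 (c = 24 + 25 = 49)
F(j, Y) = 5/4 + Y/8 + j/8 (F(j, Y) = -¼ + ((Y + j) + 12)/8 = -¼ + (12 + Y + j)/8 = -¼ + (3/2 + Y/8 + j/8) = 5/4 + Y/8 + j/8)
6277 - F(-89, c) = 6277 - (5/4 + (⅛)*49 + (⅛)*(-89)) = 6277 - (5/4 + 49/8 - 89/8) = 6277 - 1*(-15/4) = 6277 + 15/4 = 25123/4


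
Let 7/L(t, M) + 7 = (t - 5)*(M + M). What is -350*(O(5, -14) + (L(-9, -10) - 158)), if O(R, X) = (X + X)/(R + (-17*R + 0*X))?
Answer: 4303145/78 ≈ 55169.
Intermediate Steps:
L(t, M) = 7/(-7 + 2*M*(-5 + t)) (L(t, M) = 7/(-7 + (t - 5)*(M + M)) = 7/(-7 + (-5 + t)*(2*M)) = 7/(-7 + 2*M*(-5 + t)))
O(R, X) = -X/(8*R) (O(R, X) = (2*X)/(R + (-17*R + 0)) = (2*X)/(R - 17*R) = (2*X)/((-16*R)) = (2*X)*(-1/(16*R)) = -X/(8*R))
-350*(O(5, -14) + (L(-9, -10) - 158)) = -350*(-⅛*(-14)/5 + (7/(-7 - 10*(-10) + 2*(-10)*(-9)) - 158)) = -350*(-⅛*(-14)*⅕ + (7/(-7 + 100 + 180) - 158)) = -350*(7/20 + (7/273 - 158)) = -350*(7/20 + (7*(1/273) - 158)) = -350*(7/20 + (1/39 - 158)) = -350*(7/20 - 6161/39) = -350*(-122947/780) = 4303145/78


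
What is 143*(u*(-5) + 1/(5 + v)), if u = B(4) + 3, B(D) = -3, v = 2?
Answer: 143/7 ≈ 20.429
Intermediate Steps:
u = 0 (u = -3 + 3 = 0)
143*(u*(-5) + 1/(5 + v)) = 143*(0*(-5) + 1/(5 + 2)) = 143*(0 + 1/7) = 143*(0 + ⅐) = 143*(⅐) = 143/7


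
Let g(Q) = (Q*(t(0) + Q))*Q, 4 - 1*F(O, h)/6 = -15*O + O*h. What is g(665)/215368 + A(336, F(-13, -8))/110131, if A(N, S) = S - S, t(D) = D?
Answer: 294079625/215368 ≈ 1365.5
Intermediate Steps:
F(O, h) = 24 + 90*O - 6*O*h (F(O, h) = 24 - 6*(-15*O + O*h) = 24 + (90*O - 6*O*h) = 24 + 90*O - 6*O*h)
A(N, S) = 0
g(Q) = Q³ (g(Q) = (Q*(0 + Q))*Q = (Q*Q)*Q = Q²*Q = Q³)
g(665)/215368 + A(336, F(-13, -8))/110131 = 665³/215368 + 0/110131 = 294079625*(1/215368) + 0*(1/110131) = 294079625/215368 + 0 = 294079625/215368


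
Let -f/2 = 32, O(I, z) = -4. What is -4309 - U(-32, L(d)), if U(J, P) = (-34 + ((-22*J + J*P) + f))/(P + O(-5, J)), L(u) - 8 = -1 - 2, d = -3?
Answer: -4755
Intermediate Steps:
f = -64 (f = -2*32 = -64)
L(u) = 5 (L(u) = 8 + (-1 - 2) = 8 - 3 = 5)
U(J, P) = (-98 - 22*J + J*P)/(-4 + P) (U(J, P) = (-34 + ((-22*J + J*P) - 64))/(P - 4) = (-34 + (-64 - 22*J + J*P))/(-4 + P) = (-98 - 22*J + J*P)/(-4 + P))
-4309 - U(-32, L(d)) = -4309 - (-98 - 22*(-32) - 32*5)/(-4 + 5) = -4309 - (-98 + 704 - 160)/1 = -4309 - 446 = -4755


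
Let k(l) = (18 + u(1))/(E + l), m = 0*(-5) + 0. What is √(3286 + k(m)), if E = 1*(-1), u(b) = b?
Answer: 33*√3 ≈ 57.158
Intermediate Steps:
m = 0 (m = 0 + 0 = 0)
E = -1
k(l) = 19/(-1 + l) (k(l) = (18 + 1)/(-1 + l) = 19/(-1 + l))
√(3286 + k(m)) = √(3286 + 19/(-1 + 0)) = √(3286 + 19/(-1)) = √(3286 + 19*(-1)) = √(3286 - 19) = √3267 = 33*√3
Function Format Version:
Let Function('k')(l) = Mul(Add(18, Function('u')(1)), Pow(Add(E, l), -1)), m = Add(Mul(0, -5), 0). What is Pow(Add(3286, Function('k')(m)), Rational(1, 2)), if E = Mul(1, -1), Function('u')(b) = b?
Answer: Mul(33, Pow(3, Rational(1, 2))) ≈ 57.158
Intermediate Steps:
m = 0 (m = Add(0, 0) = 0)
E = -1
Function('k')(l) = Mul(19, Pow(Add(-1, l), -1)) (Function('k')(l) = Mul(Add(18, 1), Pow(Add(-1, l), -1)) = Mul(19, Pow(Add(-1, l), -1)))
Pow(Add(3286, Function('k')(m)), Rational(1, 2)) = Pow(Add(3286, Mul(19, Pow(Add(-1, 0), -1))), Rational(1, 2)) = Pow(Add(3286, Mul(19, Pow(-1, -1))), Rational(1, 2)) = Pow(Add(3286, Mul(19, -1)), Rational(1, 2)) = Pow(Add(3286, -19), Rational(1, 2)) = Pow(3267, Rational(1, 2)) = Mul(33, Pow(3, Rational(1, 2)))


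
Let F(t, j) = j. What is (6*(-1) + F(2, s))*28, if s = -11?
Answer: -476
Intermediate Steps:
(6*(-1) + F(2, s))*28 = (6*(-1) - 11)*28 = (-6 - 11)*28 = -17*28 = -476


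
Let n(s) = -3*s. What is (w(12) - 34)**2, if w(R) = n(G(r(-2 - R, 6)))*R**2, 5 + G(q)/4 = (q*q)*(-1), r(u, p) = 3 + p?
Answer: 22074233476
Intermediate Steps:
G(q) = -20 - 4*q**2 (G(q) = -20 + 4*((q*q)*(-1)) = -20 + 4*(q**2*(-1)) = -20 + 4*(-q**2) = -20 - 4*q**2)
w(R) = 1032*R**2 (w(R) = (-3*(-20 - 4*(3 + 6)**2))*R**2 = (-3*(-20 - 4*9**2))*R**2 = (-3*(-20 - 4*81))*R**2 = (-3*(-20 - 324))*R**2 = (-3*(-344))*R**2 = 1032*R**2)
(w(12) - 34)**2 = (1032*12**2 - 34)**2 = (1032*144 - 34)**2 = (148608 - 34)**2 = 148574**2 = 22074233476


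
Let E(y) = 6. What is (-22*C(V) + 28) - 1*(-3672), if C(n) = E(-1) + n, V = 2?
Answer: 3524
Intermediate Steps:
C(n) = 6 + n
(-22*C(V) + 28) - 1*(-3672) = (-22*(6 + 2) + 28) - 1*(-3672) = (-22*8 + 28) + 3672 = (-176 + 28) + 3672 = -148 + 3672 = 3524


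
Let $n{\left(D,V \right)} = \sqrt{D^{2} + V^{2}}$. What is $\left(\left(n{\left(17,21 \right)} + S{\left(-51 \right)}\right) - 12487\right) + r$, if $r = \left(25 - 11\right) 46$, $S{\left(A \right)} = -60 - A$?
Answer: $-11852 + \sqrt{730} \approx -11825.0$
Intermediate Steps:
$r = 644$ ($r = 14 \cdot 46 = 644$)
$\left(\left(n{\left(17,21 \right)} + S{\left(-51 \right)}\right) - 12487\right) + r = \left(\left(\sqrt{17^{2} + 21^{2}} - 9\right) - 12487\right) + 644 = \left(\left(\sqrt{289 + 441} + \left(-60 + 51\right)\right) - 12487\right) + 644 = \left(\left(\sqrt{730} - 9\right) - 12487\right) + 644 = \left(\left(-9 + \sqrt{730}\right) - 12487\right) + 644 = \left(-12496 + \sqrt{730}\right) + 644 = -11852 + \sqrt{730}$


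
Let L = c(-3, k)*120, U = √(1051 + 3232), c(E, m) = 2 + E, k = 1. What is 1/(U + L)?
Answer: -120/10117 - √4283/10117 ≈ -0.018330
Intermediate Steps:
U = √4283 ≈ 65.445
L = -120 (L = (2 - 3)*120 = -1*120 = -120)
1/(U + L) = 1/(√4283 - 120) = 1/(-120 + √4283)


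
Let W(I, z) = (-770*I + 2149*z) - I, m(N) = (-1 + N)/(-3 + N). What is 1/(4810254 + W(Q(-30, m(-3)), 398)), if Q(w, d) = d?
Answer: 1/5665042 ≈ 1.7652e-7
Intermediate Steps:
m(N) = (-1 + N)/(-3 + N)
W(I, z) = -771*I + 2149*z
1/(4810254 + W(Q(-30, m(-3)), 398)) = 1/(4810254 + (-771*(-1 - 3)/(-3 - 3) + 2149*398)) = 1/(4810254 + (-771*(-4)/(-6) + 855302)) = 1/(4810254 + (-(-257)*(-4)/2 + 855302)) = 1/(4810254 + (-771*2/3 + 855302)) = 1/(4810254 + (-514 + 855302)) = 1/(4810254 + 854788) = 1/5665042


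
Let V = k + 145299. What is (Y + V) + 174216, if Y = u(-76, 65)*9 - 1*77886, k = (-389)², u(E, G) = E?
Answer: 392266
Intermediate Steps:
k = 151321
Y = -78570 (Y = -76*9 - 1*77886 = -684 - 77886 = -78570)
V = 296620 (V = 151321 + 145299 = 296620)
(Y + V) + 174216 = (-78570 + 296620) + 174216 = 218050 + 174216 = 392266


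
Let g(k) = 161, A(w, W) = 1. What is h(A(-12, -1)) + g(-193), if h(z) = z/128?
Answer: 20609/128 ≈ 161.01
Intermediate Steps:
h(z) = z/128 (h(z) = z*(1/128) = z/128)
h(A(-12, -1)) + g(-193) = (1/128)*1 + 161 = 1/128 + 161 = 20609/128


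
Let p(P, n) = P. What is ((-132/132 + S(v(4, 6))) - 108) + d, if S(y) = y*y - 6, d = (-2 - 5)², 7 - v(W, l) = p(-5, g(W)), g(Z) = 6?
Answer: 78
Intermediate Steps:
v(W, l) = 12 (v(W, l) = 7 - 1*(-5) = 7 + 5 = 12)
d = 49 (d = (-7)² = 49)
S(y) = -6 + y² (S(y) = y² - 6 = -6 + y²)
((-132/132 + S(v(4, 6))) - 108) + d = ((-132/132 + (-6 + 12²)) - 108) + 49 = ((-132*1/132 + (-6 + 144)) - 108) + 49 = ((-1 + 138) - 108) + 49 = (137 - 108) + 49 = 29 + 49 = 78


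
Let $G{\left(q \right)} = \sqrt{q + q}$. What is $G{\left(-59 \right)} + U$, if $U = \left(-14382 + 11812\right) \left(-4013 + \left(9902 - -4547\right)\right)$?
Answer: $-26820520 + i \sqrt{118} \approx -2.6821 \cdot 10^{7} + 10.863 i$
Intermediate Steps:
$U = -26820520$ ($U = - 2570 \left(-4013 + \left(9902 + 4547\right)\right) = - 2570 \left(-4013 + 14449\right) = \left(-2570\right) 10436 = -26820520$)
$G{\left(q \right)} = \sqrt{2} \sqrt{q}$ ($G{\left(q \right)} = \sqrt{2 q} = \sqrt{2} \sqrt{q}$)
$G{\left(-59 \right)} + U = \sqrt{2} \sqrt{-59} - 26820520 = \sqrt{2} i \sqrt{59} - 26820520 = i \sqrt{118} - 26820520 = -26820520 + i \sqrt{118}$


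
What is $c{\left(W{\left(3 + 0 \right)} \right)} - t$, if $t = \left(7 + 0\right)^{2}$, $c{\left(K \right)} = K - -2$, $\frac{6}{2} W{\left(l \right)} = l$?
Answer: $-46$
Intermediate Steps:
$W{\left(l \right)} = \frac{l}{3}$
$c{\left(K \right)} = 2 + K$ ($c{\left(K \right)} = K + 2 = 2 + K$)
$t = 49$ ($t = 7^{2} = 49$)
$c{\left(W{\left(3 + 0 \right)} \right)} - t = \left(2 + \frac{3 + 0}{3}\right) - 49 = \left(2 + \frac{1}{3} \cdot 3\right) - 49 = \left(2 + 1\right) - 49 = 3 - 49 = -46$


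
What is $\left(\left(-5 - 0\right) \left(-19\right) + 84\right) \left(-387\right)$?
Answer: $-69273$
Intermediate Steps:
$\left(\left(-5 - 0\right) \left(-19\right) + 84\right) \left(-387\right) = \left(\left(-5 + 0\right) \left(-19\right) + 84\right) \left(-387\right) = \left(\left(-5\right) \left(-19\right) + 84\right) \left(-387\right) = \left(95 + 84\right) \left(-387\right) = 179 \left(-387\right) = -69273$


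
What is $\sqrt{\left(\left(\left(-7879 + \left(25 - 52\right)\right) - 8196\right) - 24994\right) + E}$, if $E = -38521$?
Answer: $i \sqrt{79617} \approx 282.17 i$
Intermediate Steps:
$\sqrt{\left(\left(\left(-7879 + \left(25 - 52\right)\right) - 8196\right) - 24994\right) + E} = \sqrt{\left(\left(\left(-7879 + \left(25 - 52\right)\right) - 8196\right) - 24994\right) - 38521} = \sqrt{\left(\left(\left(-7879 - 27\right) - 8196\right) - 24994\right) - 38521} = \sqrt{\left(\left(-7906 - 8196\right) - 24994\right) - 38521} = \sqrt{\left(-16102 - 24994\right) - 38521} = \sqrt{-41096 - 38521} = \sqrt{-79617} = i \sqrt{79617}$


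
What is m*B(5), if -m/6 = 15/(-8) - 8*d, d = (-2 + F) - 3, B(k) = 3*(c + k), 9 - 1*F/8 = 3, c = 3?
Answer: 49806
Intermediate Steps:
F = 48 (F = 72 - 8*3 = 72 - 24 = 48)
B(k) = 9 + 3*k (B(k) = 3*(3 + k) = 9 + 3*k)
d = 43 (d = (-2 + 48) - 3 = 46 - 3 = 43)
m = 8301/4 (m = -6*(15/(-8) - 8*43) = -6*(15*(-⅛) - 344) = -6*(-15/8 - 344) = -6*(-2767/8) = 8301/4 ≈ 2075.3)
m*B(5) = 8301*(9 + 3*5)/4 = 8301*(9 + 15)/4 = (8301/4)*24 = 49806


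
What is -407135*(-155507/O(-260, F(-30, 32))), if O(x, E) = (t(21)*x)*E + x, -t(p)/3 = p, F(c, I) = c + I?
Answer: 12662468489/6500 ≈ 1.9481e+6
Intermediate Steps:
F(c, I) = I + c
t(p) = -3*p
O(x, E) = x - 63*E*x (O(x, E) = ((-3*21)*x)*E + x = (-63*x)*E + x = -63*E*x + x = x - 63*E*x)
-407135*(-155507/O(-260, F(-30, 32))) = -407135*155507/(260*(1 - 63*(32 - 30))) = -407135*155507/(260*(1 - 63*2)) = -407135*155507/(260*(1 - 126)) = -407135/(-260*(-125)*(-1/155507)) = -407135/(32500*(-1/155507)) = -407135/(-32500/155507) = -407135*(-155507/32500) = 12662468489/6500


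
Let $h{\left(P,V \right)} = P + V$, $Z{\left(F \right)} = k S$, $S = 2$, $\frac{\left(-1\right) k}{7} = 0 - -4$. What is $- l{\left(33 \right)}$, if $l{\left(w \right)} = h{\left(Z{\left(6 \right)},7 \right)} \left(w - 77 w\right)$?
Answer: $-122892$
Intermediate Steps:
$k = -28$ ($k = - 7 \left(0 - -4\right) = - 7 \left(0 + 4\right) = \left(-7\right) 4 = -28$)
$Z{\left(F \right)} = -56$ ($Z{\left(F \right)} = \left(-28\right) 2 = -56$)
$l{\left(w \right)} = 3724 w$ ($l{\left(w \right)} = \left(-56 + 7\right) \left(w - 77 w\right) = - 49 \left(- 76 w\right) = 3724 w$)
$- l{\left(33 \right)} = - 3724 \cdot 33 = \left(-1\right) 122892 = -122892$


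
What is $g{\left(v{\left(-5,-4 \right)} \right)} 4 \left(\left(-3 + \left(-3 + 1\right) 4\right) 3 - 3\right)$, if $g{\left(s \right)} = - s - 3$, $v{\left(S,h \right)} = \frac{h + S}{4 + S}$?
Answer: $1728$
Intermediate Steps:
$v{\left(S,h \right)} = \frac{S + h}{4 + S}$
$g{\left(s \right)} = -3 - s$
$g{\left(v{\left(-5,-4 \right)} \right)} 4 \left(\left(-3 + \left(-3 + 1\right) 4\right) 3 - 3\right) = \left(-3 - \frac{-5 - 4}{4 - 5}\right) 4 \left(\left(-3 + \left(-3 + 1\right) 4\right) 3 - 3\right) = \left(-3 - \frac{1}{-1} \left(-9\right)\right) 4 \left(\left(-3 - 8\right) 3 - 3\right) = \left(-3 - \left(-1\right) \left(-9\right)\right) 4 \left(\left(-3 - 8\right) 3 - 3\right) = \left(-3 - 9\right) 4 \left(\left(-11\right) 3 - 3\right) = \left(-3 - 9\right) 4 \left(-33 - 3\right) = - 12 \cdot 4 \left(-36\right) = \left(-12\right) \left(-144\right) = 1728$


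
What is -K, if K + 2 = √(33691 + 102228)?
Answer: 2 - √135919 ≈ -366.67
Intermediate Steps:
K = -2 + √135919 (K = -2 + √(33691 + 102228) = -2 + √135919 ≈ 366.67)
-K = -(-2 + √135919) = 2 - √135919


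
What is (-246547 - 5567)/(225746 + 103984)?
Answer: -42019/54955 ≈ -0.76461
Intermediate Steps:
(-246547 - 5567)/(225746 + 103984) = -252114/329730 = -252114*1/329730 = -42019/54955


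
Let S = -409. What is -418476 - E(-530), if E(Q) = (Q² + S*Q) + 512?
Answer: -916658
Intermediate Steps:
E(Q) = 512 + Q² - 409*Q (E(Q) = (Q² - 409*Q) + 512 = 512 + Q² - 409*Q)
-418476 - E(-530) = -418476 - (512 + (-530)² - 409*(-530)) = -418476 - (512 + 280900 + 216770) = -418476 - 1*498182 = -418476 - 498182 = -916658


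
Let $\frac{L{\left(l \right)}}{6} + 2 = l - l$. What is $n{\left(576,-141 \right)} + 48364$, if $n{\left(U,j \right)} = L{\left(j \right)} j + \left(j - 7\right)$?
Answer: $49908$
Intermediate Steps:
$L{\left(l \right)} = -12$ ($L{\left(l \right)} = -12 + 6 \left(l - l\right) = -12 + 6 \cdot 0 = -12 + 0 = -12$)
$n{\left(U,j \right)} = -7 - 11 j$ ($n{\left(U,j \right)} = - 12 j + \left(j - 7\right) = - 12 j + \left(-7 + j\right) = -7 - 11 j$)
$n{\left(576,-141 \right)} + 48364 = \left(-7 - -1551\right) + 48364 = \left(-7 + 1551\right) + 48364 = 1544 + 48364 = 49908$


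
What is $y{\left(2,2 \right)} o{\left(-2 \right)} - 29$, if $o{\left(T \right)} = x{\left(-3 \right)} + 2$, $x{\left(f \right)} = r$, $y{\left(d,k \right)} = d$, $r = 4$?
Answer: $-17$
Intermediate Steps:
$x{\left(f \right)} = 4$
$o{\left(T \right)} = 6$ ($o{\left(T \right)} = 4 + 2 = 6$)
$y{\left(2,2 \right)} o{\left(-2 \right)} - 29 = 2 \cdot 6 - 29 = 12 - 29 = -17$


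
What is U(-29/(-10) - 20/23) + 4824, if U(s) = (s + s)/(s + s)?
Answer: 4825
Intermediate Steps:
U(s) = 1 (U(s) = (2*s)/((2*s)) = (2*s)*(1/(2*s)) = 1)
U(-29/(-10) - 20/23) + 4824 = 1 + 4824 = 4825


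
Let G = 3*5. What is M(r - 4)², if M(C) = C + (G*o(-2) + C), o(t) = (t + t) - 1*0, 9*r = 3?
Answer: 40804/9 ≈ 4533.8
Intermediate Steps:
r = ⅓ (r = (⅑)*3 = ⅓ ≈ 0.33333)
o(t) = 2*t (o(t) = 2*t + 0 = 2*t)
G = 15
M(C) = -60 + 2*C (M(C) = C + (15*(2*(-2)) + C) = C + (15*(-4) + C) = C + (-60 + C) = -60 + 2*C)
M(r - 4)² = (-60 + 2*(⅓ - 4))² = (-60 + 2*(-11/3))² = (-60 - 22/3)² = (-202/3)² = 40804/9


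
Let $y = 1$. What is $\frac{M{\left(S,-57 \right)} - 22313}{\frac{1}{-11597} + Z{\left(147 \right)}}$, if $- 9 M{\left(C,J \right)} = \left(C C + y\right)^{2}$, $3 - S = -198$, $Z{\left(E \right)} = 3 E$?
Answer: $- \frac{18932362516337}{46028484} \approx -4.1132 \cdot 10^{5}$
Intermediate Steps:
$S = 201$ ($S = 3 - -198 = 3 + 198 = 201$)
$M{\left(C,J \right)} = - \frac{\left(1 + C^{2}\right)^{2}}{9}$ ($M{\left(C,J \right)} = - \frac{\left(C C + 1\right)^{2}}{9} = - \frac{\left(C^{2} + 1\right)^{2}}{9} = - \frac{\left(1 + C^{2}\right)^{2}}{9}$)
$\frac{M{\left(S,-57 \right)} - 22313}{\frac{1}{-11597} + Z{\left(147 \right)}} = \frac{- \frac{\left(1 + 201^{2}\right)^{2}}{9} - 22313}{\frac{1}{-11597} + 3 \cdot 147} = \frac{- \frac{\left(1 + 40401\right)^{2}}{9} - 22313}{- \frac{1}{11597} + 441} = \frac{- \frac{40402^{2}}{9} - 22313}{\frac{5114276}{11597}} = \left(\left(- \frac{1}{9}\right) 1632321604 - 22313\right) \frac{11597}{5114276} = \left(- \frac{1632321604}{9} - 22313\right) \frac{11597}{5114276} = \left(- \frac{1632522421}{9}\right) \frac{11597}{5114276} = - \frac{18932362516337}{46028484}$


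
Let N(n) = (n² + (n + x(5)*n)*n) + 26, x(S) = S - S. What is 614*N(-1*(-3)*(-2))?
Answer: 60172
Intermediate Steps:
x(S) = 0
N(n) = 26 + 2*n² (N(n) = (n² + (n + 0*n)*n) + 26 = (n² + (n + 0)*n) + 26 = (n² + n*n) + 26 = (n² + n²) + 26 = 2*n² + 26 = 26 + 2*n²)
614*N(-1*(-3)*(-2)) = 614*(26 + 2*(-1*(-3)*(-2))²) = 614*(26 + 2*(3*(-2))²) = 614*(26 + 2*(-6)²) = 614*(26 + 2*36) = 614*(26 + 72) = 614*98 = 60172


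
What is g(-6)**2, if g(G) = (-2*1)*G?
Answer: 144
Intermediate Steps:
g(G) = -2*G
g(-6)**2 = (-2*(-6))**2 = 12**2 = 144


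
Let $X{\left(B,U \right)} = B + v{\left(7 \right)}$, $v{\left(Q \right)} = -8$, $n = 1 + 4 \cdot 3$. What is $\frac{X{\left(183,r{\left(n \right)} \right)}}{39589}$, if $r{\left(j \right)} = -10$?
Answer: $\frac{175}{39589} \approx 0.0044204$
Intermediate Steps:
$n = 13$ ($n = 1 + 12 = 13$)
$X{\left(B,U \right)} = -8 + B$ ($X{\left(B,U \right)} = B - 8 = -8 + B$)
$\frac{X{\left(183,r{\left(n \right)} \right)}}{39589} = \frac{-8 + 183}{39589} = 175 \cdot \frac{1}{39589} = \frac{175}{39589}$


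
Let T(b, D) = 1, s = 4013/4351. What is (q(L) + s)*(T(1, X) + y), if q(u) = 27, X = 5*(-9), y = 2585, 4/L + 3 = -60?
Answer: 314173140/4351 ≈ 72207.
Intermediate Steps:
L = -4/63 (L = 4/(-3 - 60) = 4/(-63) = 4*(-1/63) = -4/63 ≈ -0.063492)
s = 4013/4351 (s = 4013*(1/4351) = 4013/4351 ≈ 0.92232)
X = -45
(q(L) + s)*(T(1, X) + y) = (27 + 4013/4351)*(1 + 2585) = (121490/4351)*2586 = 314173140/4351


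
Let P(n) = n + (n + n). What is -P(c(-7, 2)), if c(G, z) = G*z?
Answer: 42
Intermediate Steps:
P(n) = 3*n (P(n) = n + 2*n = 3*n)
-P(c(-7, 2)) = -3*(-7*2) = -3*(-14) = -1*(-42) = 42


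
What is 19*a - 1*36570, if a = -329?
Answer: -42821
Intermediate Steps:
19*a - 1*36570 = 19*(-329) - 1*36570 = -6251 - 36570 = -42821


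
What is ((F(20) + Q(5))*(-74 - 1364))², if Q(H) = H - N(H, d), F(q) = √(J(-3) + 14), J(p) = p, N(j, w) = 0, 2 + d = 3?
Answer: 74442384 + 20678440*√11 ≈ 1.4302e+8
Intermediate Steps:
d = 1 (d = -2 + 3 = 1)
F(q) = √11 (F(q) = √(-3 + 14) = √11)
Q(H) = H (Q(H) = H - 1*0 = H + 0 = H)
((F(20) + Q(5))*(-74 - 1364))² = ((√11 + 5)*(-74 - 1364))² = ((5 + √11)*(-1438))² = (-7190 - 1438*√11)²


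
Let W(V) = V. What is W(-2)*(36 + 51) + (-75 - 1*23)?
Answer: -272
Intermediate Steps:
W(-2)*(36 + 51) + (-75 - 1*23) = -2*(36 + 51) + (-75 - 1*23) = -2*87 + (-75 - 23) = -174 - 98 = -272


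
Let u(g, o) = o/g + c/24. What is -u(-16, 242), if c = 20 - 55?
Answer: 199/12 ≈ 16.583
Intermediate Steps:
c = -35
u(g, o) = -35/24 + o/g (u(g, o) = o/g - 35/24 = -35/24 + o/g)
-u(-16, 242) = -(-35/24 + 242/(-16)) = -(-35/24 + 242*(-1/16)) = -(-35/24 - 121/8) = -1*(-199/12) = 199/12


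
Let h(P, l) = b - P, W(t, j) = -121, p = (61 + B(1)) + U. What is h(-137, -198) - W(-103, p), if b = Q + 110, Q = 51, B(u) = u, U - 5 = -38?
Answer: 419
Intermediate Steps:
U = -33 (U = 5 - 38 = -33)
b = 161 (b = 51 + 110 = 161)
p = 29 (p = (61 + 1) - 33 = 62 - 33 = 29)
h(P, l) = 161 - P
h(-137, -198) - W(-103, p) = (161 - 1*(-137)) - 1*(-121) = (161 + 137) + 121 = 298 + 121 = 419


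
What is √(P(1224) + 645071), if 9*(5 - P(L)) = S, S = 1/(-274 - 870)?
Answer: √1899526914142/1716 ≈ 803.17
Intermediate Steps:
S = -1/1144 (S = 1/(-1144) = -1/1144 ≈ -0.00087413)
P(L) = 51481/10296 (P(L) = 5 - ⅑*(-1/1144) = 5 + 1/10296 = 51481/10296)
√(P(1224) + 645071) = √(51481/10296 + 645071) = √(6641702497/10296) = √1899526914142/1716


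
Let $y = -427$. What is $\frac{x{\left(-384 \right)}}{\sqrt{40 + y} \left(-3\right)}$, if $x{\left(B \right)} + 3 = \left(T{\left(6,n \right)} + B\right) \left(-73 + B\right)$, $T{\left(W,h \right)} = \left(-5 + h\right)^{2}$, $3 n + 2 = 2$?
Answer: $\frac{164060 i \sqrt{43}}{387} \approx 2779.9 i$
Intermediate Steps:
$n = 0$ ($n = - \frac{2}{3} + \frac{1}{3} \cdot 2 = - \frac{2}{3} + \frac{2}{3} = 0$)
$x{\left(B \right)} = -3 + \left(-73 + B\right) \left(25 + B\right)$ ($x{\left(B \right)} = -3 + \left(\left(-5 + 0\right)^{2} + B\right) \left(-73 + B\right) = -3 + \left(\left(-5\right)^{2} + B\right) \left(-73 + B\right) = -3 + \left(25 + B\right) \left(-73 + B\right) = -3 + \left(-73 + B\right) \left(25 + B\right)$)
$\frac{x{\left(-384 \right)}}{\sqrt{40 + y} \left(-3\right)} = \frac{-1828 + \left(-384\right)^{2} - -18432}{\sqrt{40 - 427} \left(-3\right)} = \frac{-1828 + 147456 + 18432}{\sqrt{-387} \left(-3\right)} = \frac{164060}{3 i \sqrt{43} \left(-3\right)} = \frac{164060}{\left(-9\right) i \sqrt{43}} = 164060 \frac{i \sqrt{43}}{387} = \frac{164060 i \sqrt{43}}{387}$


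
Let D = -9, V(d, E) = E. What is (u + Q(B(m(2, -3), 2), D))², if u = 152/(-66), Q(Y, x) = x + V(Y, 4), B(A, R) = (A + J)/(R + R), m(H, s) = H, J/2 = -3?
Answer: 58081/1089 ≈ 53.334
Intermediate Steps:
J = -6 (J = 2*(-3) = -6)
B(A, R) = (-6 + A)/(2*R) (B(A, R) = (A - 6)/(R + R) = (-6 + A)/((2*R)) = (-6 + A)*(1/(2*R)) = (-6 + A)/(2*R))
Q(Y, x) = 4 + x (Q(Y, x) = x + 4 = 4 + x)
u = -76/33 (u = 152*(-1/66) = -76/33 ≈ -2.3030)
(u + Q(B(m(2, -3), 2), D))² = (-76/33 + (4 - 9))² = (-76/33 - 5)² = (-241/33)² = 58081/1089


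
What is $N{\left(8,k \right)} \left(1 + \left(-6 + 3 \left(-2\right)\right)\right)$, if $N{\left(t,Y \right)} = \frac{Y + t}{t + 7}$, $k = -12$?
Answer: $\frac{44}{15} \approx 2.9333$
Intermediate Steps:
$N{\left(t,Y \right)} = \frac{Y + t}{7 + t}$
$N{\left(8,k \right)} \left(1 + \left(-6 + 3 \left(-2\right)\right)\right) = \frac{-12 + 8}{7 + 8} \left(1 + \left(-6 + 3 \left(-2\right)\right)\right) = \frac{1}{15} \left(-4\right) \left(1 - 12\right) = \left(- \frac{4}{15}\right) \left(-11\right) = \frac{44}{15}$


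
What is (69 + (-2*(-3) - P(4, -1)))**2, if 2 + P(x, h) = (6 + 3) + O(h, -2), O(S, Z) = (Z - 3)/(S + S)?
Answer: 17161/4 ≈ 4290.3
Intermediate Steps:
O(S, Z) = (-3 + Z)/(2*S) (O(S, Z) = (-3 + Z)/((2*S)) = (-3 + Z)*(1/(2*S)) = (-3 + Z)/(2*S))
P(x, h) = 7 - 5/(2*h) (P(x, h) = -2 + ((6 + 3) + (-3 - 2)/(2*h)) = -2 + (9 + (1/2)*(-5)/h) = -2 + (9 - 5/(2*h)) = 7 - 5/(2*h))
(69 + (-2*(-3) - P(4, -1)))**2 = (69 + (-2*(-3) - (7 - 5/2/(-1))))**2 = (69 + (6 - (7 - 5/2*(-1))))**2 = (69 + (6 - (7 + 5/2)))**2 = (69 + (6 - 1*19/2))**2 = (69 + (6 - 19/2))**2 = (69 - 7/2)**2 = (131/2)**2 = 17161/4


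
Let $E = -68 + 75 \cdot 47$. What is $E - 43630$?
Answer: $-40173$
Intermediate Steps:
$E = 3457$ ($E = -68 + 3525 = 3457$)
$E - 43630 = 3457 - 43630 = -40173$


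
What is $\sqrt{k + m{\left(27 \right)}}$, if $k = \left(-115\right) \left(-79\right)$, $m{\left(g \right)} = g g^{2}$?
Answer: $4 \sqrt{1798} \approx 169.61$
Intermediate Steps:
$m{\left(g \right)} = g^{3}$
$k = 9085$
$\sqrt{k + m{\left(27 \right)}} = \sqrt{9085 + 27^{3}} = \sqrt{9085 + 19683} = \sqrt{28768} = 4 \sqrt{1798}$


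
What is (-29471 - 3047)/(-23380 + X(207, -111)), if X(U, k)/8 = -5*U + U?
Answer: 16259/15002 ≈ 1.0838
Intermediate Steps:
X(U, k) = -32*U (X(U, k) = 8*(-5*U + U) = 8*(-4*U) = -32*U)
(-29471 - 3047)/(-23380 + X(207, -111)) = (-29471 - 3047)/(-23380 - 32*207) = -32518/(-23380 - 6624) = -32518/(-30004) = -32518*(-1/30004) = 16259/15002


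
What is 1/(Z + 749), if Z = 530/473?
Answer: 473/354807 ≈ 0.0013331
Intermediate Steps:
Z = 530/473 (Z = 530*(1/473) = 530/473 ≈ 1.1205)
1/(Z + 749) = 1/(530/473 + 749) = 1/(354807/473) = 473/354807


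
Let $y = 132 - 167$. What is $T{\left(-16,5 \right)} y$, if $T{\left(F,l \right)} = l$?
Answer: $-175$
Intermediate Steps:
$y = -35$
$T{\left(-16,5 \right)} y = 5 \left(-35\right) = -175$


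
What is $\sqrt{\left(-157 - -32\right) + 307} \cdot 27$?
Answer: $27 \sqrt{182} \approx 364.25$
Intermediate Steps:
$\sqrt{\left(-157 - -32\right) + 307} \cdot 27 = \sqrt{\left(-157 + 32\right) + 307} \cdot 27 = \sqrt{-125 + 307} \cdot 27 = \sqrt{182} \cdot 27 = 27 \sqrt{182}$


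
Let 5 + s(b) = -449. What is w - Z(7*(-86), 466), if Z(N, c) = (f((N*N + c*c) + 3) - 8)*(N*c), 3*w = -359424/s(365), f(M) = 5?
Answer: -190982388/227 ≈ -8.4133e+5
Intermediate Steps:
s(b) = -454 (s(b) = -5 - 449 = -454)
w = 59904/227 (w = (-359424/(-454))/3 = (-359424*(-1/454))/3 = (⅓)*(179712/227) = 59904/227 ≈ 263.89)
Z(N, c) = -3*N*c (Z(N, c) = (5 - 8)*(N*c) = -3*N*c)
w - Z(7*(-86), 466) = 59904/227 - (-3)*7*(-86)*466 = 59904/227 - (-3)*(-602)*466 = 59904/227 - 1*841596 = 59904/227 - 841596 = -190982388/227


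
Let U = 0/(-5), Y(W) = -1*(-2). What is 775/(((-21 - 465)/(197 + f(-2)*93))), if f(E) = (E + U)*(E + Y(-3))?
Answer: -152675/486 ≈ -314.15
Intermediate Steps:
Y(W) = 2
U = 0 (U = 0*(-⅕) = 0)
f(E) = E*(2 + E) (f(E) = (E + 0)*(E + 2) = E*(2 + E))
775/(((-21 - 465)/(197 + f(-2)*93))) = 775/(((-21 - 465)/(197 - 2*(2 - 2)*93))) = 775/((-486/(197 - 2*0*93))) = 775/((-486/(197 + 0*93))) = 775/((-486/(197 + 0))) = 775/((-486/197)) = 775/((-486*1/197)) = 775/(-486/197) = 775*(-197/486) = -152675/486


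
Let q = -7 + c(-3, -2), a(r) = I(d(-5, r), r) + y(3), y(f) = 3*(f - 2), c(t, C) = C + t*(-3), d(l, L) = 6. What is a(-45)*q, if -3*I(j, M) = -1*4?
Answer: 0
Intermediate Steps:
I(j, M) = 4/3 (I(j, M) = -(-1)*4/3 = -⅓*(-4) = 4/3)
c(t, C) = C - 3*t
y(f) = -6 + 3*f (y(f) = 3*(-2 + f) = -6 + 3*f)
a(r) = 13/3 (a(r) = 4/3 + (-6 + 3*3) = 4/3 + (-6 + 9) = 4/3 + 3 = 13/3)
q = 0 (q = -7 + (-2 - 3*(-3)) = -7 + (-2 + 9) = -7 + 7 = 0)
a(-45)*q = (13/3)*0 = 0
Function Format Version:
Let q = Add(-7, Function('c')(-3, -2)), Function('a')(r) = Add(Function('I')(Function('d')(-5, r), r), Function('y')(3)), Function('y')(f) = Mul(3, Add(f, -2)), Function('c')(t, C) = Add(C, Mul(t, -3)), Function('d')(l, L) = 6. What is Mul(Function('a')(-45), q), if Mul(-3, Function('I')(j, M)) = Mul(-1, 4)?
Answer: 0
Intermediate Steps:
Function('I')(j, M) = Rational(4, 3) (Function('I')(j, M) = Mul(Rational(-1, 3), Mul(-1, 4)) = Mul(Rational(-1, 3), -4) = Rational(4, 3))
Function('c')(t, C) = Add(C, Mul(-3, t))
Function('y')(f) = Add(-6, Mul(3, f)) (Function('y')(f) = Mul(3, Add(-2, f)) = Add(-6, Mul(3, f)))
Function('a')(r) = Rational(13, 3) (Function('a')(r) = Add(Rational(4, 3), Add(-6, Mul(3, 3))) = Add(Rational(4, 3), Add(-6, 9)) = Add(Rational(4, 3), 3) = Rational(13, 3))
q = 0 (q = Add(-7, Add(-2, Mul(-3, -3))) = Add(-7, Add(-2, 9)) = Add(-7, 7) = 0)
Mul(Function('a')(-45), q) = Mul(Rational(13, 3), 0) = 0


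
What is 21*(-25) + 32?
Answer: -493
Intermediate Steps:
21*(-25) + 32 = -525 + 32 = -493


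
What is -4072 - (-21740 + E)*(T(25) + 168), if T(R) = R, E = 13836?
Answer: 1521400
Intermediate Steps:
-4072 - (-21740 + E)*(T(25) + 168) = -4072 - (-21740 + 13836)*(25 + 168) = -4072 - (-7904)*193 = -4072 - 1*(-1525472) = -4072 + 1525472 = 1521400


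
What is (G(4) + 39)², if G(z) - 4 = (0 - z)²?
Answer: 3481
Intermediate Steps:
G(z) = 4 + z² (G(z) = 4 + (0 - z)² = 4 + (-z)² = 4 + z²)
(G(4) + 39)² = ((4 + 4²) + 39)² = ((4 + 16) + 39)² = (20 + 39)² = 59² = 3481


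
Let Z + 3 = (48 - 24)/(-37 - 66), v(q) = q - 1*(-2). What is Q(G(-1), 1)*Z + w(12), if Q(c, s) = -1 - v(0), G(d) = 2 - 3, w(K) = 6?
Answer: 1617/103 ≈ 15.699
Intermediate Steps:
v(q) = 2 + q (v(q) = q + 2 = 2 + q)
G(d) = -1
Q(c, s) = -3 (Q(c, s) = -1 - (2 + 0) = -1 - 1*2 = -1 - 2 = -3)
Z = -333/103 (Z = -3 + (48 - 24)/(-37 - 66) = -3 + 24/(-103) = -3 + 24*(-1/103) = -3 - 24/103 = -333/103 ≈ -3.2330)
Q(G(-1), 1)*Z + w(12) = -3*(-333/103) + 6 = 999/103 + 6 = 1617/103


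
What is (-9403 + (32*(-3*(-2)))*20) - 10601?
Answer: -16164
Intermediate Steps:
(-9403 + (32*(-3*(-2)))*20) - 10601 = (-9403 + (32*6)*20) - 10601 = (-9403 + 192*20) - 10601 = (-9403 + 3840) - 10601 = -5563 - 10601 = -16164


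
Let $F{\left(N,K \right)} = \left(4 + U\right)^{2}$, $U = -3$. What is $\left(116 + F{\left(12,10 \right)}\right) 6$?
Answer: $702$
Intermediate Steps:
$F{\left(N,K \right)} = 1$ ($F{\left(N,K \right)} = \left(4 - 3\right)^{2} = 1^{2} = 1$)
$\left(116 + F{\left(12,10 \right)}\right) 6 = \left(116 + 1\right) 6 = 117 \cdot 6 = 702$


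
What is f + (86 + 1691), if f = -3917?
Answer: -2140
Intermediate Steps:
f + (86 + 1691) = -3917 + (86 + 1691) = -3917 + 1777 = -2140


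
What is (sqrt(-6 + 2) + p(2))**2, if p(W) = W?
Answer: 8*I ≈ 8.0*I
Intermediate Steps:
(sqrt(-6 + 2) + p(2))**2 = (sqrt(-6 + 2) + 2)**2 = (sqrt(-4) + 2)**2 = (2*I + 2)**2 = (2 + 2*I)**2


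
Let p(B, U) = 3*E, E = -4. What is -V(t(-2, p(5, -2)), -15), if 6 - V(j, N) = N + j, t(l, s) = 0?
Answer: -21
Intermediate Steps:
p(B, U) = -12 (p(B, U) = 3*(-4) = -12)
V(j, N) = 6 - N - j (V(j, N) = 6 - (N + j) = 6 + (-N - j) = 6 - N - j)
-V(t(-2, p(5, -2)), -15) = -(6 - 1*(-15) - 1*0) = -(6 + 15 + 0) = -1*21 = -21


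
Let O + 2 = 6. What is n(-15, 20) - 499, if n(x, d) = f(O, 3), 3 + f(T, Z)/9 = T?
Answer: -490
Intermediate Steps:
O = 4 (O = -2 + 6 = 4)
f(T, Z) = -27 + 9*T
n(x, d) = 9 (n(x, d) = -27 + 9*4 = -27 + 36 = 9)
n(-15, 20) - 499 = 9 - 499 = -490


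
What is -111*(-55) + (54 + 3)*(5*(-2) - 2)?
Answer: 5421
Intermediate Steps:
-111*(-55) + (54 + 3)*(5*(-2) - 2) = 6105 + 57*(-10 - 2) = 6105 + 57*(-12) = 6105 - 684 = 5421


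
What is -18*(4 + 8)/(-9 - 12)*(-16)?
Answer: -1152/7 ≈ -164.57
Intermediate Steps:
-18*(4 + 8)/(-9 - 12)*(-16) = -216/(-21)*(-16) = -216*(-1)/21*(-16) = -18*(-4/7)*(-16) = (72/7)*(-16) = -1152/7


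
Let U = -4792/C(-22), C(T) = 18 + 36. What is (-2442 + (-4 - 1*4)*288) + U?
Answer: -130538/27 ≈ -4834.7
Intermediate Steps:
C(T) = 54
U = -2396/27 (U = -4792/54 = -4792*1/54 = -2396/27 ≈ -88.741)
(-2442 + (-4 - 1*4)*288) + U = (-2442 + (-4 - 1*4)*288) - 2396/27 = (-2442 + (-4 - 4)*288) - 2396/27 = (-2442 - 8*288) - 2396/27 = (-2442 - 2304) - 2396/27 = -4746 - 2396/27 = -130538/27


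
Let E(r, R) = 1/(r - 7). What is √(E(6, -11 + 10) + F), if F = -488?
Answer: I*√489 ≈ 22.113*I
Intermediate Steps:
E(r, R) = 1/(-7 + r)
√(E(6, -11 + 10) + F) = √(1/(-7 + 6) - 488) = √(1/(-1) - 488) = √(-1 - 488) = √(-489) = I*√489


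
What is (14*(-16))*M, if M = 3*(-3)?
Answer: 2016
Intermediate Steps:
M = -9
(14*(-16))*M = (14*(-16))*(-9) = -224*(-9) = 2016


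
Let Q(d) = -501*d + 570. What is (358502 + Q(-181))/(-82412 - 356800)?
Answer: -449753/439212 ≈ -1.0240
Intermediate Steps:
Q(d) = 570 - 501*d
(358502 + Q(-181))/(-82412 - 356800) = (358502 + (570 - 501*(-181)))/(-82412 - 356800) = (358502 + (570 + 90681))/(-439212) = (358502 + 91251)*(-1/439212) = 449753*(-1/439212) = -449753/439212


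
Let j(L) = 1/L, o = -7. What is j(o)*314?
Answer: -314/7 ≈ -44.857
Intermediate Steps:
j(o)*314 = 314/(-7) = -1/7*314 = -314/7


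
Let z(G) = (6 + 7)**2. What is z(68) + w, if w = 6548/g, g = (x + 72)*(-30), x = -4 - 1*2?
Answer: 82018/495 ≈ 165.69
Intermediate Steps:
x = -6 (x = -4 - 2 = -6)
z(G) = 169 (z(G) = 13**2 = 169)
g = -1980 (g = (-6 + 72)*(-30) = 66*(-30) = -1980)
w = -1637/495 (w = 6548/(-1980) = 6548*(-1/1980) = -1637/495 ≈ -3.3071)
z(68) + w = 169 - 1637/495 = 82018/495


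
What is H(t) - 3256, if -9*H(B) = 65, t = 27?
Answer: -29369/9 ≈ -3263.2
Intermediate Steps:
H(B) = -65/9 (H(B) = -1/9*65 = -65/9)
H(t) - 3256 = -65/9 - 3256 = -29369/9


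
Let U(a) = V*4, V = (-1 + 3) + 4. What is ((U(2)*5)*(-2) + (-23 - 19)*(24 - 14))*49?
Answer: -32340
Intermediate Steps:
V = 6 (V = 2 + 4 = 6)
U(a) = 24 (U(a) = 6*4 = 24)
((U(2)*5)*(-2) + (-23 - 19)*(24 - 14))*49 = ((24*5)*(-2) + (-23 - 19)*(24 - 14))*49 = (120*(-2) - 42*10)*49 = (-240 - 420)*49 = -660*49 = -32340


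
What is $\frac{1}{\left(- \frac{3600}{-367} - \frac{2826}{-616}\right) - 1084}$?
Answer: $- \frac{113036}{120903653} \approx -0.00093493$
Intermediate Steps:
$\frac{1}{\left(- \frac{3600}{-367} - \frac{2826}{-616}\right) - 1084} = \frac{1}{\left(\left(-3600\right) \left(- \frac{1}{367}\right) - - \frac{1413}{308}\right) - 1084} = \frac{1}{\left(\frac{3600}{367} + \frac{1413}{308}\right) - 1084} = \frac{1}{\frac{1627371}{113036} - 1084} = \frac{1}{- \frac{120903653}{113036}} = - \frac{113036}{120903653}$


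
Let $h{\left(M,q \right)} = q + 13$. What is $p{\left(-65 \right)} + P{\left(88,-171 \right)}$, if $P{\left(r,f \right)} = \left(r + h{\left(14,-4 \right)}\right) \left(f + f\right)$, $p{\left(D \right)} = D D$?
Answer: $-28949$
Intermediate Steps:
$p{\left(D \right)} = D^{2}$
$h{\left(M,q \right)} = 13 + q$
$P{\left(r,f \right)} = 2 f \left(9 + r\right)$ ($P{\left(r,f \right)} = \left(r + \left(13 - 4\right)\right) \left(f + f\right) = \left(r + 9\right) 2 f = \left(9 + r\right) 2 f = 2 f \left(9 + r\right)$)
$p{\left(-65 \right)} + P{\left(88,-171 \right)} = \left(-65\right)^{2} + 2 \left(-171\right) \left(9 + 88\right) = 4225 + 2 \left(-171\right) 97 = 4225 - 33174 = -28949$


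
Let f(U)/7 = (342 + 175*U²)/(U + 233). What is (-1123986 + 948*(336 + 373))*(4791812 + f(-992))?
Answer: -366228346889652/253 ≈ -1.4475e+12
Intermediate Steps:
f(U) = 7*(342 + 175*U²)/(233 + U) (f(U) = 7*((342 + 175*U²)/(U + 233)) = 7*((342 + 175*U²)/(233 + U)) = 7*(342 + 175*U²)/(233 + U))
(-1123986 + 948*(336 + 373))*(4791812 + f(-992)) = (-1123986 + 948*(336 + 373))*(4791812 + 7*(342 + 175*(-992)²)/(233 - 992)) = (-1123986 + 948*709)*(4791812 + 7*(342 + 175*984064)/(-759)) = (-1123986 + 672132)*(4791812 + 7*(-1/759)*(342 + 172211200)) = -451854*(4791812 + 7*(-1/759)*172211542) = -451854*(4791812 - 1205480794/759) = -451854*2431504514/759 = -366228346889652/253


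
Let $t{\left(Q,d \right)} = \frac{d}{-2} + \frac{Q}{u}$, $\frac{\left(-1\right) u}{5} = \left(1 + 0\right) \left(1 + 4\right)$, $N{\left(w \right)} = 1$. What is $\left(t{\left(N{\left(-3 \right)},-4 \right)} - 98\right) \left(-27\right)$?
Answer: $\frac{64827}{25} \approx 2593.1$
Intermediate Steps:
$u = -25$ ($u = - 5 \left(1 + 0\right) \left(1 + 4\right) = - 5 \cdot 1 \cdot 5 = \left(-5\right) 5 = -25$)
$t{\left(Q,d \right)} = - \frac{d}{2} - \frac{Q}{25}$ ($t{\left(Q,d \right)} = \frac{d}{-2} + \frac{Q}{-25} = d \left(- \frac{1}{2}\right) + Q \left(- \frac{1}{25}\right) = - \frac{d}{2} - \frac{Q}{25}$)
$\left(t{\left(N{\left(-3 \right)},-4 \right)} - 98\right) \left(-27\right) = \left(\left(\left(- \frac{1}{2}\right) \left(-4\right) - \frac{1}{25}\right) - 98\right) \left(-27\right) = \left(\left(2 - \frac{1}{25}\right) - 98\right) \left(-27\right) = \left(\frac{49}{25} - 98\right) \left(-27\right) = \left(- \frac{2401}{25}\right) \left(-27\right) = \frac{64827}{25}$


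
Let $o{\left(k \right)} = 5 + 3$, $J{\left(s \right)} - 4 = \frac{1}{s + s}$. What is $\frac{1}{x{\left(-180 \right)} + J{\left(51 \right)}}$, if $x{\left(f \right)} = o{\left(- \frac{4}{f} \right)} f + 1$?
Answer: $- \frac{102}{146369} \approx -0.00069687$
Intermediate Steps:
$J{\left(s \right)} = 4 + \frac{1}{2 s}$ ($J{\left(s \right)} = 4 + \frac{1}{s + s} = 4 + \frac{1}{2 s}$)
$o{\left(k \right)} = 8$
$x{\left(f \right)} = 1 + 8 f$ ($x{\left(f \right)} = 8 f + 1 = 1 + 8 f$)
$\frac{1}{x{\left(-180 \right)} + J{\left(51 \right)}} = \frac{1}{\left(1 + 8 \left(-180\right)\right) + \left(4 + \frac{1}{2 \cdot 51}\right)} = \frac{1}{\left(1 - 1440\right) + \left(4 + \frac{1}{2} \cdot \frac{1}{51}\right)} = \frac{1}{-1439 + \left(4 + \frac{1}{102}\right)} = \frac{1}{-1439 + \frac{409}{102}} = \frac{1}{- \frac{146369}{102}} = - \frac{102}{146369}$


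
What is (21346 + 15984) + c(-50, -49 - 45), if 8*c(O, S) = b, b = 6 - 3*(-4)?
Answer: 149329/4 ≈ 37332.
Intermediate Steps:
b = 18 (b = 6 + 12 = 18)
c(O, S) = 9/4 (c(O, S) = (⅛)*18 = 9/4)
(21346 + 15984) + c(-50, -49 - 45) = (21346 + 15984) + 9/4 = 37330 + 9/4 = 149329/4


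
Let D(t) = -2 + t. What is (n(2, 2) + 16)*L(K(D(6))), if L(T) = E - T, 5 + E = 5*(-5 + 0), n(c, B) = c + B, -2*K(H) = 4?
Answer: -560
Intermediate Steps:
K(H) = -2 (K(H) = -½*4 = -2)
n(c, B) = B + c
E = -30 (E = -5 + 5*(-5 + 0) = -5 + 5*(-5) = -5 - 25 = -30)
L(T) = -30 - T
(n(2, 2) + 16)*L(K(D(6))) = ((2 + 2) + 16)*(-30 - 1*(-2)) = (4 + 16)*(-30 + 2) = 20*(-28) = -560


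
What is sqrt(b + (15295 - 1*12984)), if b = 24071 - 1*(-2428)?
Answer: sqrt(28810) ≈ 169.74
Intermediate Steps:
b = 26499 (b = 24071 + 2428 = 26499)
sqrt(b + (15295 - 1*12984)) = sqrt(26499 + (15295 - 1*12984)) = sqrt(26499 + (15295 - 12984)) = sqrt(26499 + 2311) = sqrt(28810)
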